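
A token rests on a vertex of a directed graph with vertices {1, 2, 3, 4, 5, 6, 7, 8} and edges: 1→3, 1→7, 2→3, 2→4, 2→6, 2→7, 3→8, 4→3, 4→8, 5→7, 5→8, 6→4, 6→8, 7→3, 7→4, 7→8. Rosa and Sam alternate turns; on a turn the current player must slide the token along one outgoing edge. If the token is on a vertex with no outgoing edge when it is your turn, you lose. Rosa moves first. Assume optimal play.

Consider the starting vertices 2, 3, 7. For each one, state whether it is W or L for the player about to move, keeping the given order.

2: L, 3: W, 7: W

Label each position W (a win for the player to move) or L (a loss). A position with no legal move is L; any other position is W exactly when some move reaches an L, and L when every move reaches a W.
Every edge goes from a vertex to one that appears earlier in the order 8, 3, 4, 7, 6, 5, 2, 1, so processing vertices in that order labels each vertex after all of its successors.
8: no outgoing edge → L
3: →8(L), so W
4: →8(L), so W
7: →8(L), so W
6: →8(L), so W
5: →8(L), so W
2: →6(W), 7(W), 4(W), 3(W) — all W, so L
1: →7(W), 3(W) — all W, so L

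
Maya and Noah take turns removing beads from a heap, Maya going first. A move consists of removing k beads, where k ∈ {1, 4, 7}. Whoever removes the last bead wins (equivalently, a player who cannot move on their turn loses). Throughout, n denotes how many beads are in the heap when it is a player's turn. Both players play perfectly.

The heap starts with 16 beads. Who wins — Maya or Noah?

Positions with no move are L. A position that does have a move is losing for the player to move precisely when every available move leads to a winning position for the opponent. Fill in the labels:
n=0: no move → L
n=1: reaches L-position 0 → W
n=2: only reaches 1(W), which is W → L
n=3: reaches L-position 2 → W
n=4: reaches L-position 0 → W
n=5: only reaches 4(W), 1(W), all W → L
n=6: reaches L-position 5 → W
n=7: reaches L-position 0 → W
n=8: only reaches 7(W), 4(W), 1(W), all W → L
n=9: reaches L-position 8 → W
n=10: only reaches 9(W), 6(W), 3(W), all W → L
n=11: reaches L-position 10 → W
n=12: reaches L-position 8 → W
n=13: only reaches 12(W), 9(W), 6(W), all W → L
n=14: reaches L-position 13 → W
n=15: reaches L-position 8 → W
n=16: only reaches 15(W), 12(W), 9(W), all W → L
Every move from 16 reaches a W position, so the mover loses.

Noah wins.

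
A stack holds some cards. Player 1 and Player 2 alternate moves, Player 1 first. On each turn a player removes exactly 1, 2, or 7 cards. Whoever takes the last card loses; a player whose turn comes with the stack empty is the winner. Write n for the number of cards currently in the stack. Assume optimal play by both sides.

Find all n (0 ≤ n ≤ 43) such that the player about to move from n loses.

Work bottom-up. With no move the player to move wins. Otherwise the position is W if at least one move leads to an L position for the opponent, and L if every move leads to a W.
n=0: no move; the opponent has just taken the last card and therefore loses → W
n=1: →0(W) only, which is W, so L
n=2: →1(L), so W
n=3: →1(L), so W
n=4: →3(W), 2(W) — all W, so L
n=5: →4(L), so W
n=6: →4(L), so W
n=7: →6(W), 5(W), 0(W) — all W, so L
n=8: →7(L), so W
n=9: →7(L), so W
n=10: →9(W), 8(W), 3(W) — all W, so L
n=11: →10(L), so W
n=12: →10(L), so W
n=13: →12(W), 11(W), 6(W) — all W, so L
n=14: →13(L), so W
n=15: →13(L), so W
n=16: →15(W), 14(W), 9(W) — all W, so L
n=17: →16(L), so W
n=18: →16(L), so W
n=19: →18(W), 17(W), 12(W) — all W, so L
n=20: →19(L), so W
n=21: →19(L), so W
n=22: →21(W), 20(W), 15(W) — all W, so L
n=23: →22(L), so W
n=24: →22(L), so W
n=25: →24(W), 23(W), 18(W) — all W, so L
n=26: →25(L), so W
n=27: →25(L), so W
n=28: →27(W), 26(W), 21(W) — all W, so L
n=29: →28(L), so W
n=30: →28(L), so W
n=31: →30(W), 29(W), 24(W) — all W, so L
n=32: →31(L), so W
n=33: →31(L), so W
n=34: →33(W), 32(W), 27(W) — all W, so L
n=35: →34(L), so W
n=36: →34(L), so W
n=37: →36(W), 35(W), 30(W) — all W, so L
n=38: →37(L), so W
n=39: →37(L), so W
n=40: →39(W), 38(W), 33(W) — all W, so L
n=41: →40(L), so W
n=42: →40(L), so W
n=43: →42(W), 41(W), 36(W) — all W, so L
The losing starting values of n are exactly the entries labelled L in this table (15 of them).

1, 4, 7, 10, 13, 16, 19, 22, 25, 28, 31, 34, 37, 40, 43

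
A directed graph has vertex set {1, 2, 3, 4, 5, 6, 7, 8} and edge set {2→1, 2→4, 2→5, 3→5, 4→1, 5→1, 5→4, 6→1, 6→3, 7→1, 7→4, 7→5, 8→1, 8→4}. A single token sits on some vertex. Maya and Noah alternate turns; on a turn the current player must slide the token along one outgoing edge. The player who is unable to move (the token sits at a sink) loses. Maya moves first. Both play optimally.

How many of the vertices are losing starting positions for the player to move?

2

Label each position W (a win for the player to move) or L (a loss). A position with no legal move is L; any other position is W exactly when some move reaches an L, and L when every move reaches a W.
Every edge goes from a vertex to one that appears earlier in the order 1, 4, 5, 2, 3, 7, 6, 8, so processing vertices in that order labels each vertex after all of its successors.
1: no outgoing edge → L
4: reaches L-position 1 → W
5: reaches L-position 1 → W
2: reaches L-position 1 → W
3: only reaches 5(W), which is W → L
7: reaches L-position 1 → W
6: reaches L-position 3 → W
8: reaches L-position 1 → W
The L vertices are 1, 3; that is 2 in all.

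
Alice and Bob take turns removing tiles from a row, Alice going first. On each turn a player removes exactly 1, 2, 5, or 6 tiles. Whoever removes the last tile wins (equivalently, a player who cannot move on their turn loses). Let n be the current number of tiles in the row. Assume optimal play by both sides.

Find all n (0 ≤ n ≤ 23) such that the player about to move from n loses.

Label each position W (a win for the player to move) or L (a loss). A position with no legal move is L; any other position is W exactly when some move reaches an L, and L when every move reaches a W.
n=0: no move → L
n=1: →0(L), so W
n=2: →0(L), so W
n=3: →2(W), 1(W) — all W, so L
n=4: →3(L), so W
n=5: →3(L), so W
n=6: →0(L), so W
n=7: →6(W), 5(W), 2(W), 1(W) — all W, so L
n=8: →7(L), so W
n=9: →7(L), so W
n=10: →9(W), 8(W), 5(W), 4(W) — all W, so L
n=11: →10(L), so W
n=12: →10(L), so W
n=13: →7(L), so W
n=14: →13(W), 12(W), 9(W), 8(W) — all W, so L
n=15: →14(L), so W
n=16: →14(L), so W
n=17: →16(W), 15(W), 12(W), 11(W) — all W, so L
n=18: →17(L), so W
n=19: →17(L), so W
n=20: →14(L), so W
n=21: →20(W), 19(W), 16(W), 15(W) — all W, so L
n=22: →21(L), so W
n=23: →21(L), so W
The losing starting values of n are exactly the entries labelled L in this table (7 of them).

0, 3, 7, 10, 14, 17, 21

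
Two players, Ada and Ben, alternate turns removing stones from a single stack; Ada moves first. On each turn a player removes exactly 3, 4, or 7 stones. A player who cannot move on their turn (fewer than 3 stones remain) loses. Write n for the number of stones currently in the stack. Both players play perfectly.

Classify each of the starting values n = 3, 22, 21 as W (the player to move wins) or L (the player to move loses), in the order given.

Work bottom-up. With no move the player to move loses. Otherwise the position is W if at least one move leads to an L position for the opponent, and L if every move leads to a W.
n=0: no move → L
n=1: no move → L
n=2: no move → L
n=3: W (go to 0, an L position)
n=4: W (go to 1, an L position)
n=5: W (go to 2, an L position)
n=6: W (go to 2, an L position)
n=7: W (go to 0, an L position)
n=8: W (go to 1, an L position)
n=9: W (go to 2, an L position)
n=10: L (options 7(W), 6(W), 3(W) are all W)
n=11: L (options 8(W), 7(W), 4(W) are all W)
n=12: L (options 9(W), 8(W), 5(W) are all W)
n=13: W (go to 10, an L position)
n=14: W (go to 11, an L position)
n=15: W (go to 12, an L position)
n=16: W (go to 12, an L position)
n=17: W (go to 10, an L position)
n=18: W (go to 11, an L position)
n=19: W (go to 12, an L position)
n=20: L (options 17(W), 16(W), 13(W) are all W)
n=21: L (options 18(W), 17(W), 14(W) are all W)
n=22: L (options 19(W), 18(W), 15(W) are all W)

3: W, 22: L, 21: L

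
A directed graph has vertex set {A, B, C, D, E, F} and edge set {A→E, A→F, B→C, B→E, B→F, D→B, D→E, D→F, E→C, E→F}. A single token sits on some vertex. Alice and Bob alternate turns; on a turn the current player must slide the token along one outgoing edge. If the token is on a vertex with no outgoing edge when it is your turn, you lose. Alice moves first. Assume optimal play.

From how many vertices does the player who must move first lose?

2

Label each position W (a win for the player to move) or L (a loss). A position with no legal move is L; any other position is W exactly when some move reaches an L, and L when every move reaches a W.
Every edge goes from a vertex to one that appears earlier in the order C, F, E, B, D, A, so processing vertices in that order labels each vertex after all of its successors.
C: no outgoing edge → L
F: no outgoing edge → L
E: W (go to F, an L position)
B: W (go to F, an L position)
D: W (go to F, an L position)
A: W (go to F, an L position)
The L vertices are C, F; that is 2 in all.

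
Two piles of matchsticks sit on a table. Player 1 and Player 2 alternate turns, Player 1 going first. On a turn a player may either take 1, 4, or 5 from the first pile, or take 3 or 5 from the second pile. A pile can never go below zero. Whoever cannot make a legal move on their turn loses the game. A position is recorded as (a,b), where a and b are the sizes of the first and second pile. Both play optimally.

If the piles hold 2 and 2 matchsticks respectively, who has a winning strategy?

Player 2 wins.

Classify positions by backward induction: terminal positions (no move available) are L. From any other position, the mover wins iff some move reaches an L.
No move ever increases a pile, so every position that can arise here has a ≤ 2 and b ≤ 2; it is enough to label the cells with 0 ≤ a ≤ 2 and 0 ≤ b ≤ 2.
Every move lowers a or b (never raises either), so fill the grid row by row in increasing a, and left to right within a row: each cell's successors are then already labelled.
      b=0  b=1  b=2
a=0:    L    L    L
a=1:    W    W    W
a=2:    L    L    L
Cells with no legal move (terminal, hence L): (0,0), (0,1), (0,2).
The remaining L cells, each justified by listing all of its moves:
(2,0): →(1,0)(W) only, which is W, so L
(2,1): →(1,1)(W) only, which is W, so L
(2,2): →(1,2)(W) only, which is W, so L
Every other cell has at least one move into one of the L cells above, so it is W.
Every move from (2,2) reaches a W position, so the mover loses.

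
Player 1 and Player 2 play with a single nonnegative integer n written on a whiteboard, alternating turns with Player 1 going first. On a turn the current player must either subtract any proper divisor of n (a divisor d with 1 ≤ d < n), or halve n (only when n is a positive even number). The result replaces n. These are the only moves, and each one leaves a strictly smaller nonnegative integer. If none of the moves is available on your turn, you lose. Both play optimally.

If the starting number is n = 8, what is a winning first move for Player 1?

Compute win/loss labels from the base case upward. A position with no move is L. Any other position is W if it can reach an L in one move, else L.
n=0: no move → L
n=1: no move → L
n=2: →1(L), so W
n=3: →2(W) only, which is W, so L
n=4: →3(L), so W
n=5: →4(W) only, which is W, so L
n=6: →3(L), so W
n=7: →6(W) only, which is W, so L
n=8: →7(L), so W
From 8, the L positions reachable in one move are: 7.

Move to 7.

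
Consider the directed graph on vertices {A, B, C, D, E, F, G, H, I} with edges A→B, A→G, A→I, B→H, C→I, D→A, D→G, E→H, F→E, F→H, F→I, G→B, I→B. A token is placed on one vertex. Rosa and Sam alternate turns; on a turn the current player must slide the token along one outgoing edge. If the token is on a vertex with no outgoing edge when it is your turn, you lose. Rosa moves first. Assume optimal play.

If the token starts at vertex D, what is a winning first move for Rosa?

Use the standard recursion: the mover loses at a terminal position; elsewhere, the mover wins exactly when some move hands the opponent an L position.
Every edge goes from a vertex to one that appears earlier in the order H, B, E, I, G, A, F, C, D, so processing vertices in that order labels each vertex after all of its successors.
H: no outgoing edge → L
B: can move to H, which is L ⇒ W
E: can move to H, which is L ⇒ W
I: the only move is to B(W), a W ⇒ L
G: the only move is to B(W), a W ⇒ L
A: can move to G, which is L ⇒ W
F: can move to I, which is L ⇒ W
C: can move to I, which is L ⇒ W
D: can move to G, which is L ⇒ W
From D, the L positions reachable in one move are: G.

Move to G.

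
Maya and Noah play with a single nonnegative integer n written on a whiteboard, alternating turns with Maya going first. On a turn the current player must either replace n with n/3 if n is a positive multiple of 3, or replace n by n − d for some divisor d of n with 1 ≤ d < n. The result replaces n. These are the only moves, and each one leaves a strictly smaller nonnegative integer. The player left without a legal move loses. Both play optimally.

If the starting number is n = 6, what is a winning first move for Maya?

Move to 4.

Work bottom-up. With no move the player to move loses. Otherwise the position is W if at least one move leads to an L position for the opponent, and L if every move leads to a W.
n=0: no move → L
n=1: no move → L
n=2: W (go to 1, an L position)
n=3: W (go to 1, an L position)
n=4: L (options 2(W), 3(W) are all W)
n=5: W (go to 4, an L position)
n=6: W (go to 4, an L position)
From 6, the L positions reachable in one move are: 4.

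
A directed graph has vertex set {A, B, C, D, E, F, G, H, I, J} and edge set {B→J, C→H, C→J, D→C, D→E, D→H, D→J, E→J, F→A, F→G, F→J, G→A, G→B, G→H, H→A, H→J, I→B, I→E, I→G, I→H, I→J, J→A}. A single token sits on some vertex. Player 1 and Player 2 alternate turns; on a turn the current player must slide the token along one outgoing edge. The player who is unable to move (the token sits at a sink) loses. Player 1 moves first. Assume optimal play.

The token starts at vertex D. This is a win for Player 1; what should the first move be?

Build the W/L table. Terminal = L. A non-terminal position is W if it has a move to some L; otherwise it is L.
Every edge goes from a vertex to one that appears earlier in the order A, J, H, B, G, E, C, F, D, I, so processing vertices in that order labels each vertex after all of its successors.
A: no outgoing edge → L
J: W (go to A, an L position)
H: W (go to A, an L position)
B: L (sole option J(W) is W)
G: W (go to B, an L position)
E: L (sole option J(W) is W)
C: L (options H(W), J(W) are all W)
F: W (go to A, an L position)
D: W (go to C, an L position)
I: W (go to E, an L position)
From D, the L positions reachable in one move are: C, E. Any move reaching one of these is winning.

Move to C.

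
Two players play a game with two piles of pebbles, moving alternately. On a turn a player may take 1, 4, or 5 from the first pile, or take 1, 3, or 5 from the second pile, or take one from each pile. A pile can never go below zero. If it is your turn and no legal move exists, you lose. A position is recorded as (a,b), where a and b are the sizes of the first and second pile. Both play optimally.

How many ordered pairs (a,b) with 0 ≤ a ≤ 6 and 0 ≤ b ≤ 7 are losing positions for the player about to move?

Classify positions by backward induction: terminal positions (no move available) are L. From any other position, the mover wins iff some move reaches an L.
Every move lowers a or b (never raises either), so fill the grid row by row in increasing a, and left to right within a row: each cell's successors are then already labelled.
      b=0  b=1  b=2  b=3  b=4  b=5  b=6  b=7
a=0:    L    W    L    W    L    W    L    W
a=1:    W    W    W    W    W    W    W    W
a=2:    L    W    L    W    L    W    L    W
a=3:    W    W    W    W    W    W    W    W
a=4:    W    L    W    L    W    L    W    L
a=5:    W    W    W    W    W    W    W    W
a=6:    W    L    W    L    W    L    W    L
Cells with no legal move (terminal, hence L): (0,0).
The remaining L cells, each justified by listing all of its moves:
(0,2): only reaches (0,1)(W), which is W → L
(0,4): only reaches (0,3)(W), (0,1)(W), all W → L
(0,6): only reaches (0,5)(W), (0,3)(W), (0,1)(W), all W → L
(2,0): only reaches (1,0)(W), which is W → L
(2,2): only reaches (1,2)(W), (2,1)(W), (1,1)(W), all W → L
(2,4): only reaches (1,4)(W), (2,3)(W), (2,1)(W), (1,3)(W), all W → L
(2,6): only reaches (1,6)(W), (2,5)(W), (2,3)(W), (2,1)(W), (1,5)(W), all W → L
(4,1): only reaches (3,1)(W), (0,1)(W), (4,0)(W), (3,0)(W), all W → L
(4,3): only reaches (3,3)(W), (0,3)(W), (4,2)(W), (4,0)(W), (3,2)(W), all W → L
(4,5): only reaches (3,5)(W), (0,5)(W), (4,4)(W), (4,2)(W), (4,0)(W), (3,4)(W), all W → L
(4,7): only reaches (3,7)(W), (0,7)(W), (4,6)(W), (4,4)(W), (4,2)(W), (3,6)(W), all W → L
(6,1): only reaches (5,1)(W), (2,1)(W), (1,1)(W), (6,0)(W), (5,0)(W), all W → L
(6,3): only reaches (5,3)(W), (2,3)(W), (1,3)(W), (6,2)(W), (6,0)(W), (5,2)(W), all W → L
(6,5): only reaches (5,5)(W), (2,5)(W), (1,5)(W), (6,4)(W), (6,2)(W), (6,0)(W), (5,4)(W), all W → L
(6,7): only reaches (5,7)(W), (2,7)(W), (1,7)(W), (6,6)(W), (6,4)(W), (6,2)(W), (5,6)(W), all W → L
Every other cell has at least one move into one of the L cells above, so it is W.
L cells per row: a=0: 4, a=1: 0, a=2: 4, a=3: 0, a=4: 4, a=5: 0, a=6: 4; total 16.

16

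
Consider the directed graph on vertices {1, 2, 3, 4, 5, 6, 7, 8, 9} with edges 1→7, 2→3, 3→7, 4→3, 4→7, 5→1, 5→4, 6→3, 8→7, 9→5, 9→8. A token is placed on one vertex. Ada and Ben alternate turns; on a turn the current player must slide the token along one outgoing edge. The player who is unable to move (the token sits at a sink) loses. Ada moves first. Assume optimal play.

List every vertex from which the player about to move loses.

Positions with no move are L. A position that does have a move is losing for the player to move precisely when every available move leads to a winning position for the opponent. Fill in the labels:
Every edge goes from a vertex to one that appears earlier in the order 7, 3, 4, 8, 1, 5, 9, 6, 2, so processing vertices in that order labels each vertex after all of its successors.
7: no outgoing edge → L
3: reaches L-position 7 → W
4: reaches L-position 7 → W
8: reaches L-position 7 → W
1: reaches L-position 7 → W
5: only reaches 1(W), 4(W), all W → L
9: reaches L-position 5 → W
6: only reaches 3(W), which is W → L
2: only reaches 3(W), which is W → L
The losing starting vertices are exactly the entries labelled L in this table (4 of them).

2, 5, 6, 7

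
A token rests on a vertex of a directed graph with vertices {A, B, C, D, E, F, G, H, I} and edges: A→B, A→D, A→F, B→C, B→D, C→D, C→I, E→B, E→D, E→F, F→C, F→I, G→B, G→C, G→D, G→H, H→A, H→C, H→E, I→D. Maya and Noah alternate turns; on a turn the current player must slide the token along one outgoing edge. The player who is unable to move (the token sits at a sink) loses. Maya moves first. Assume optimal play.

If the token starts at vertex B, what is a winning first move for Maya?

Move to D.

Classify positions by backward induction: terminal positions (no move available) are L. From any other position, the mover wins iff some move reaches an L.
Every edge goes from a vertex to one that appears earlier in the order D, I, C, B, F, E, A, H, G, so processing vertices in that order labels each vertex after all of its successors.
D: no outgoing edge → L
I: →D(L), so W
C: →D(L), so W
B: →D(L), so W
F: →C(W), I(W) — all W, so L
E: →F(L), so W
A: →F(L), so W
H: →A(W), E(W), C(W) — all W, so L
G: →H(L), so W
From B, the L positions reachable in one move are: D.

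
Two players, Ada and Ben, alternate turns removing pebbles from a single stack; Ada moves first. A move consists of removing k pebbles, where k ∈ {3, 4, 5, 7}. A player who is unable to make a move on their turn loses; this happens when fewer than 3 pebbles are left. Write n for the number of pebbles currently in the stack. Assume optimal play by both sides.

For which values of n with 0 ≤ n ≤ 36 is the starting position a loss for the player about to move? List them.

Build the W/L table. Terminal = L. A non-terminal position is W if it has a move to some L; otherwise it is L.
n=0: no move → L
n=1: no move → L
n=2: no move → L
n=3: reaches L-position 0 → W
n=4: reaches L-position 1 → W
n=5: reaches L-position 2 → W
n=6: reaches L-position 2 → W
n=7: reaches L-position 2 → W
n=8: reaches L-position 1 → W
n=9: reaches L-position 2 → W
n=10: only reaches 7(W), 6(W), 5(W), 3(W), all W → L
n=11: only reaches 8(W), 7(W), 6(W), 4(W), all W → L
n=12: only reaches 9(W), 8(W), 7(W), 5(W), all W → L
n=13: reaches L-position 10 → W
n=14: reaches L-position 11 → W
n=15: reaches L-position 12 → W
n=16: reaches L-position 12 → W
n=17: reaches L-position 12 → W
n=18: reaches L-position 11 → W
n=19: reaches L-position 12 → W
n=20: only reaches 17(W), 16(W), 15(W), 13(W), all W → L
n=21: only reaches 18(W), 17(W), 16(W), 14(W), all W → L
n=22: only reaches 19(W), 18(W), 17(W), 15(W), all W → L
n=23: reaches L-position 20 → W
n=24: reaches L-position 21 → W
n=25: reaches L-position 22 → W
n=26: reaches L-position 22 → W
n=27: reaches L-position 22 → W
n=28: reaches L-position 21 → W
n=29: reaches L-position 22 → W
n=30: only reaches 27(W), 26(W), 25(W), 23(W), all W → L
n=31: only reaches 28(W), 27(W), 26(W), 24(W), all W → L
n=32: only reaches 29(W), 28(W), 27(W), 25(W), all W → L
n=33: reaches L-position 30 → W
n=34: reaches L-position 31 → W
n=35: reaches L-position 32 → W
n=36: reaches L-position 32 → W
Reading off the rows marked L gives the requested list; there are 12 such values of n.

0, 1, 2, 10, 11, 12, 20, 21, 22, 30, 31, 32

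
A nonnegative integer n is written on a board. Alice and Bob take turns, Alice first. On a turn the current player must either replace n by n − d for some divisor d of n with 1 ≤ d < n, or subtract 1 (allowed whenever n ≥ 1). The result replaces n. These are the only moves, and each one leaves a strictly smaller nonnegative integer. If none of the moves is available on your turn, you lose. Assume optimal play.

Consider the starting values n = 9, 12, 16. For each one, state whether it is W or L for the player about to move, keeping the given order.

Label each position W (a win for the player to move) or L (a loss). A position with no legal move is L; any other position is W exactly when some move reaches an L, and L when every move reaches a W.
n=0: no move → L
n=1: W (go to 0, an L position)
n=2: L (sole option 1(W) is W)
n=3: W (go to 2, an L position)
n=4: W (go to 2, an L position)
n=5: L (sole option 4(W) is W)
n=6: W (go to 5, an L position)
n=7: L (sole option 6(W) is W)
n=8: W (go to 7, an L position)
n=9: L (options 6(W), 8(W) are all W)
n=10: W (go to 5, an L position)
n=11: L (sole option 10(W) is W)
n=12: W (go to 9, an L position)
n=13: L (sole option 12(W) is W)
n=14: W (go to 7, an L position)
n=15: L (options 10(W), 12(W), 14(W) are all W)
n=16: W (go to 15, an L position)

9: L, 12: W, 16: W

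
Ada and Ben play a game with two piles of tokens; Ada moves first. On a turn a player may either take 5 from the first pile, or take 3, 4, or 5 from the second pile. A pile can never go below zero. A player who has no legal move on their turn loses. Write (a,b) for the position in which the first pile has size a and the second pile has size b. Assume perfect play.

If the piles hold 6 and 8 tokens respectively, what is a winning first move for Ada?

Work bottom-up. With no move the player to move loses. Otherwise the position is W if at least one move leads to an L position for the opponent, and L if every move leads to a W.
No move ever increases a pile, so every position that can arise here has a ≤ 6 and b ≤ 8; it is enough to label the cells with 0 ≤ a ≤ 6 and 0 ≤ b ≤ 8.
Every move lowers a or b (never raises either), so fill the grid row by row in increasing a, and left to right within a row: each cell's successors are then already labelled.
      b=0  b=1  b=2  b=3  b=4  b=5  b=6  b=7  b=8
a=0:    L    L    L    W    W    W    W    W    L
a=1:    L    L    L    W    W    W    W    W    L
a=2:    L    L    L    W    W    W    W    W    L
a=3:    L    L    L    W    W    W    W    W    L
a=4:    L    L    L    W    W    W    W    W    L
a=5:    W    W    W    L    L    L    W    W    W
a=6:    W    W    W    L    L    L    W    W    W
Cells with no legal move (terminal, hence L): (0,0), (0,1), (0,2), (1,0), (1,1), (1,2), (2,0), (2,1), (2,2), (3,0), (3,1), (3,2), (4,0), (4,1), (4,2).
The remaining L cells, each justified by listing all of its moves:
(0,8): only reaches (0,5)(W), (0,4)(W), (0,3)(W), all W → L
(1,8): only reaches (1,5)(W), (1,4)(W), (1,3)(W), all W → L
(2,8): only reaches (2,5)(W), (2,4)(W), (2,3)(W), all W → L
(3,8): only reaches (3,5)(W), (3,4)(W), (3,3)(W), all W → L
(4,8): only reaches (4,5)(W), (4,4)(W), (4,3)(W), all W → L
(5,3): only reaches (0,3)(W), (5,0)(W), all W → L
(5,4): only reaches (0,4)(W), (5,1)(W), (5,0)(W), all W → L
(5,5): only reaches (0,5)(W), (5,2)(W), (5,1)(W), (5,0)(W), all W → L
(6,3): only reaches (1,3)(W), (6,0)(W), all W → L
(6,4): only reaches (1,4)(W), (6,1)(W), (6,0)(W), all W → L
(6,5): only reaches (1,5)(W), (6,2)(W), (6,1)(W), (6,0)(W), all W → L
Every other cell has at least one move into one of the L cells above, so it is W.
From (6,8), the L positions reachable in one move are: (1,8), (6,5), (6,4), (6,3). Any move reaching one of these is winning.

Move to (1,8).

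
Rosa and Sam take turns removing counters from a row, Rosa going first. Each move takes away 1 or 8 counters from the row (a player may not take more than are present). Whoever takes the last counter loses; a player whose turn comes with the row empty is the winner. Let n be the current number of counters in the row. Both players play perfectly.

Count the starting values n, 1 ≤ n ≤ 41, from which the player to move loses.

19

Compute win/loss labels from the base case upward. A position with no move is W. Any other position is W if it can reach an L in one move, else L.
n=0: no move; the opponent has just taken the last counter and therefore loses → W
n=1: the only move is to 0(W), a W ⇒ L
n=2: can move to 1, which is L ⇒ W
n=3: the only move is to 2(W), a W ⇒ L
n=4: can move to 3, which is L ⇒ W
n=5: the only move is to 4(W), a W ⇒ L
n=6: can move to 5, which is L ⇒ W
n=7: the only move is to 6(W), a W ⇒ L
n=8: can move to 7, which is L ⇒ W
n=9: can move to 1, which is L ⇒ W
n=10: moves to 9(W), 2(W); every one is W ⇒ L
n=11: can move to 10, which is L ⇒ W
n=12: moves to 11(W), 4(W); every one is W ⇒ L
n=13: can move to 12, which is L ⇒ W
n=14: moves to 13(W), 6(W); every one is W ⇒ L
n=15: can move to 14, which is L ⇒ W
n=16: moves to 15(W), 8(W); every one is W ⇒ L
n=17: can move to 16, which is L ⇒ W
n=18: can move to 10, which is L ⇒ W
n=19: moves to 18(W), 11(W); every one is W ⇒ L
n=20: can move to 19, which is L ⇒ W
n=21: moves to 20(W), 13(W); every one is W ⇒ L
n=22: can move to 21, which is L ⇒ W
n=23: moves to 22(W), 15(W); every one is W ⇒ L
n=24: can move to 23, which is L ⇒ W
n=25: moves to 24(W), 17(W); every one is W ⇒ L
n=26: can move to 25, which is L ⇒ W
n=27: can move to 19, which is L ⇒ W
n=28: moves to 27(W), 20(W); every one is W ⇒ L
n=29: can move to 28, which is L ⇒ W
n=30: moves to 29(W), 22(W); every one is W ⇒ L
n=31: can move to 30, which is L ⇒ W
n=32: moves to 31(W), 24(W); every one is W ⇒ L
n=33: can move to 32, which is L ⇒ W
n=34: moves to 33(W), 26(W); every one is W ⇒ L
n=35: can move to 34, which is L ⇒ W
n=36: can move to 28, which is L ⇒ W
n=37: moves to 36(W), 29(W); every one is W ⇒ L
n=38: can move to 37, which is L ⇒ W
n=39: moves to 38(W), 31(W); every one is W ⇒ L
n=40: can move to 39, which is L ⇒ W
n=41: moves to 40(W), 33(W); every one is W ⇒ L
L entries with 1 ≤ n ≤ 41 (the range starts at n=1): n = 1, 3, 5, 7, 10, 12, 14, 16, 19, 21, 23, 25, 28, 30, 32, 34, 37, 39, 41; that makes 19.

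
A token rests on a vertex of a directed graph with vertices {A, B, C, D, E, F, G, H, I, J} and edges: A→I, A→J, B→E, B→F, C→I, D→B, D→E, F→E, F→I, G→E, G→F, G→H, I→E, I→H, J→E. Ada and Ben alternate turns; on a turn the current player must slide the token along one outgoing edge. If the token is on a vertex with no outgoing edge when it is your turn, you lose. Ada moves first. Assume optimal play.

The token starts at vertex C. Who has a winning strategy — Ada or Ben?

Compute win/loss labels from the base case upward. A position with no move is L. Any other position is W if it can reach an L in one move, else L.
Every edge goes from a vertex to one that appears earlier in the order E, H, I, F, B, J, G, C, A, D, so processing vertices in that order labels each vertex after all of its successors.
E: no outgoing edge → L
H: no outgoing edge → L
I: can move to H, which is L ⇒ W
F: can move to E, which is L ⇒ W
B: can move to E, which is L ⇒ W
J: can move to E, which is L ⇒ W
G: can move to H, which is L ⇒ W
C: the only move is to I(W), a W ⇒ L
A: moves to J(W), I(W); every one is W ⇒ L
D: can move to E, which is L ⇒ W
The starting position C is L: whatever Ada does, the opponent receives a W position.

Ben wins.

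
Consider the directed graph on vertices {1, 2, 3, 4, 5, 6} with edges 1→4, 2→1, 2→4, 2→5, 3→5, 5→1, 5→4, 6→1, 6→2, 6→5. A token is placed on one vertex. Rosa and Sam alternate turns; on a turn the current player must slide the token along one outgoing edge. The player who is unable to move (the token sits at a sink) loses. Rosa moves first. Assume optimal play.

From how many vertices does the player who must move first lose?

3

Build the W/L table. Terminal = L. A non-terminal position is W if it has a move to some L; otherwise it is L.
Every edge goes from a vertex to one that appears earlier in the order 4, 1, 5, 3, 2, 6, so processing vertices in that order labels each vertex after all of its successors.
4: no outgoing edge → L
1: reaches L-position 4 → W
5: reaches L-position 4 → W
3: only reaches 5(W), which is W → L
2: reaches L-position 4 → W
6: only reaches 2(W), 5(W), 1(W), all W → L
The L vertices are 3, 4, 6; that is 3 in all.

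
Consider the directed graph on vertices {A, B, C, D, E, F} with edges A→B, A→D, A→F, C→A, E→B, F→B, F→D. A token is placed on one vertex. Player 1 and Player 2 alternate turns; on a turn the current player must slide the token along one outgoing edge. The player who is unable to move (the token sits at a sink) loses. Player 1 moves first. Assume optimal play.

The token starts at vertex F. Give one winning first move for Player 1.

Build the W/L table. Terminal = L. A non-terminal position is W if it has a move to some L; otherwise it is L.
Every edge goes from a vertex to one that appears earlier in the order B, D, F, A, C, E, so processing vertices in that order labels each vertex after all of its successors.
B: no outgoing edge → L
D: no outgoing edge → L
F: reaches L-position D → W
A: reaches L-position D → W
C: only reaches A(W), which is W → L
E: reaches L-position B → W
From F, the L positions reachable in one move are: D, B. Any move reaching one of these is winning.

Move to D.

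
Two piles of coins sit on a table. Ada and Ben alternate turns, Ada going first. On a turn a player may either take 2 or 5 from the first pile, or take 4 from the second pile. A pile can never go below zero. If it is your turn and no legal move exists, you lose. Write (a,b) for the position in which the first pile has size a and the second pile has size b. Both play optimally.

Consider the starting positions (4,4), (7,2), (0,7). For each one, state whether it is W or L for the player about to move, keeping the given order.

(4,4): W, (7,2): L, (0,7): W

Work bottom-up. With no move the player to move loses. Otherwise the position is W if at least one move leads to an L position for the opponent, and L if every move leads to a W.
No move ever increases a pile, so every position that can arise here has a ≤ 7 and b ≤ 7; it is enough to label the cells with 0 ≤ a ≤ 7 and 0 ≤ b ≤ 7.
Every move lowers a or b (never raises either), so fill the grid row by row in increasing a, and left to right within a row: each cell's successors are then already labelled.
      b=0  b=1  b=2  b=3  b=4  b=5  b=6  b=7
a=0:    L    L    L    L    W    W    W    W
a=1:    L    L    L    L    W    W    W    W
a=2:    W    W    W    W    L    L    L    L
a=3:    W    W    W    W    L    L    L    L
a=4:    L    L    L    L    W    W    W    W
a=5:    W    W    W    W    W    W    W    W
a=6:    W    W    W    W    L    L    L    L
a=7:    L    L    L    L    W    W    W    W
Cells with no legal move (terminal, hence L): (0,0), (0,1), (0,2), (0,3), (1,0), (1,1), (1,2), (1,3).
The remaining L cells, each justified by listing all of its moves:
(2,4): →(0,4)(W), (2,0)(W) — all W, so L
(2,5): →(0,5)(W), (2,1)(W) — all W, so L
(2,6): →(0,6)(W), (2,2)(W) — all W, so L
(2,7): →(0,7)(W), (2,3)(W) — all W, so L
(3,4): →(1,4)(W), (3,0)(W) — all W, so L
(3,5): →(1,5)(W), (3,1)(W) — all W, so L
(3,6): →(1,6)(W), (3,2)(W) — all W, so L
(3,7): →(1,7)(W), (3,3)(W) — all W, so L
(4,0): →(2,0)(W) only, which is W, so L
(4,1): →(2,1)(W) only, which is W, so L
(4,2): →(2,2)(W) only, which is W, so L
(4,3): →(2,3)(W) only, which is W, so L
(6,4): →(4,4)(W), (1,4)(W), (6,0)(W) — all W, so L
(6,5): →(4,5)(W), (1,5)(W), (6,1)(W) — all W, so L
(6,6): →(4,6)(W), (1,6)(W), (6,2)(W) — all W, so L
(6,7): →(4,7)(W), (1,7)(W), (6,3)(W) — all W, so L
(7,0): →(5,0)(W), (2,0)(W) — all W, so L
(7,1): →(5,1)(W), (2,1)(W) — all W, so L
(7,2): →(5,2)(W), (2,2)(W) — all W, so L
(7,3): →(5,3)(W), (2,3)(W) — all W, so L
Every other cell has at least one move into one of the L cells above, so it is W.
(4,4): the move to (2,4) reaches an L cell, so W
(7,2): one of the L cells justified above, so L
(0,7): the move to (0,3) reaches an L cell, so W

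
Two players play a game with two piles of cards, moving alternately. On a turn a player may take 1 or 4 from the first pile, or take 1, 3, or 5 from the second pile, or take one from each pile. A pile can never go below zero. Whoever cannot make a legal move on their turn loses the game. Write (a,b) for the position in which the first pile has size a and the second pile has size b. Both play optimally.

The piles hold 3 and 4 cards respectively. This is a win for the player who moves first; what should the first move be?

Move to (2,4).

Work bottom-up. With no move the player to move loses. Otherwise the position is W if at least one move leads to an L position for the opponent, and L if every move leads to a W.
No move ever increases a pile, so every position that can arise here has a ≤ 3 and b ≤ 4; it is enough to label the cells with 0 ≤ a ≤ 3 and 0 ≤ b ≤ 4.
Every move lowers a or b (never raises either), so fill the grid row by row in increasing a, and left to right within a row: each cell's successors are then already labelled.
      b=0  b=1  b=2  b=3  b=4
a=0:    L    W    L    W    L
a=1:    W    W    W    W    W
a=2:    L    W    L    W    L
a=3:    W    W    W    W    W
Cells with no legal move (terminal, hence L): (0,0).
The remaining L cells, each justified by listing all of its moves:
(0,2): L (sole option (0,1)(W) is W)
(0,4): L (options (0,3)(W), (0,1)(W) are all W)
(2,0): L (sole option (1,0)(W) is W)
(2,2): L (options (1,2)(W), (2,1)(W), (1,1)(W) are all W)
(2,4): L (options (1,4)(W), (2,3)(W), (2,1)(W), (1,3)(W) are all W)
Every other cell has at least one move into one of the L cells above, so it is W.
From (3,4), the L positions reachable in one move are: (2,4).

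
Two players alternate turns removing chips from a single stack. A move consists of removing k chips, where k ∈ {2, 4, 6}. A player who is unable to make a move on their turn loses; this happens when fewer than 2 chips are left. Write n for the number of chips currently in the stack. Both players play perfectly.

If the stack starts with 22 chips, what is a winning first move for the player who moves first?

Work bottom-up. With no move the player to move loses. Otherwise the position is W if at least one move leads to an L position for the opponent, and L if every move leads to a W.
n=0: no move → L
n=1: no move → L
n=2: W (go to 0, an L position)
n=3: W (go to 1, an L position)
n=4: W (go to 0, an L position)
n=5: W (go to 1, an L position)
n=6: W (go to 0, an L position)
n=7: W (go to 1, an L position)
n=8: L (options 6(W), 4(W), 2(W) are all W)
n=9: L (options 7(W), 5(W), 3(W) are all W)
n=10: W (go to 8, an L position)
n=11: W (go to 9, an L position)
n=12: W (go to 8, an L position)
n=13: W (go to 9, an L position)
n=14: W (go to 8, an L position)
n=15: W (go to 9, an L position)
n=16: L (options 14(W), 12(W), 10(W) are all W)
n=17: L (options 15(W), 13(W), 11(W) are all W)
n=18: W (go to 16, an L position)
n=19: W (go to 17, an L position)
n=20: W (go to 16, an L position)
n=21: W (go to 17, an L position)
n=22: W (go to 16, an L position)
From 22, the L positions reachable in one move are: 16.

Remove 6, leaving 16.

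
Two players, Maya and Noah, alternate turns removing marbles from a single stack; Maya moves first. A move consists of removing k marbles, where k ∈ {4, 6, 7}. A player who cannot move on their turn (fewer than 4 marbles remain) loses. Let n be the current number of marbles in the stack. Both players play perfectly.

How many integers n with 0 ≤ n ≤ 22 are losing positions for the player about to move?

Positions with no move are L. A position that does have a move is losing for the player to move precisely when every available move leads to a winning position for the opponent. Fill in the labels:
n=0: no move → L
n=1: no move → L
n=2: no move → L
n=3: no move → L
n=4: →0(L), so W
n=5: →1(L), so W
n=6: →2(L), so W
n=7: →3(L), so W
n=8: →2(L), so W
n=9: →3(L), so W
n=10: →3(L), so W
n=11: →7(W), 5(W), 4(W) — all W, so L
n=12: →8(W), 6(W), 5(W) — all W, so L
n=13: →9(W), 7(W), 6(W) — all W, so L
n=14: →10(W), 8(W), 7(W) — all W, so L
n=15: →11(L), so W
n=16: →12(L), so W
n=17: →13(L), so W
n=18: →14(L), so W
n=19: →13(L), so W
n=20: →14(L), so W
n=21: →14(L), so W
n=22: →18(W), 16(W), 15(W) — all W, so L
L entries with 0 ≤ n ≤ 22: n = 0, 1, 2, 3, 11, 12, 13, 14, 22; that makes 9.

9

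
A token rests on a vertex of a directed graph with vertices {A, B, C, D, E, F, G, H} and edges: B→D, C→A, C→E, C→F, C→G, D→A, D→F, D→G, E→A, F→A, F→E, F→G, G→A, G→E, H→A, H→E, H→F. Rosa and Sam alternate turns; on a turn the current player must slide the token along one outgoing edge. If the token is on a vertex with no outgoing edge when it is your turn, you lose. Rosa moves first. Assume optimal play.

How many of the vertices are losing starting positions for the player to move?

Positions with no move are L. A position that does have a move is losing for the player to move precisely when every available move leads to a winning position for the opponent. Fill in the labels:
Every edge goes from a vertex to one that appears earlier in the order A, E, G, F, D, H, B, C, so processing vertices in that order labels each vertex after all of its successors.
A: no outgoing edge → L
E: can move to A, which is L ⇒ W
G: can move to A, which is L ⇒ W
F: can move to A, which is L ⇒ W
D: can move to A, which is L ⇒ W
H: can move to A, which is L ⇒ W
B: the only move is to D(W), a W ⇒ L
C: can move to A, which is L ⇒ W
The L vertices are A, B; that is 2 in all.

2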